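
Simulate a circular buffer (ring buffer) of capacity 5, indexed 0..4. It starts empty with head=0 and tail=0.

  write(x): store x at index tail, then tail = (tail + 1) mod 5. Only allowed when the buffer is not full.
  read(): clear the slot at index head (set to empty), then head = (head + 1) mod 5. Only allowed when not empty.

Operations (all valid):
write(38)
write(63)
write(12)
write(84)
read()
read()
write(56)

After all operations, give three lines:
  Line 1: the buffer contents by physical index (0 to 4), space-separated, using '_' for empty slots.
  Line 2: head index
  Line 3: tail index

write(38): buf=[38 _ _ _ _], head=0, tail=1, size=1
write(63): buf=[38 63 _ _ _], head=0, tail=2, size=2
write(12): buf=[38 63 12 _ _], head=0, tail=3, size=3
write(84): buf=[38 63 12 84 _], head=0, tail=4, size=4
read(): buf=[_ 63 12 84 _], head=1, tail=4, size=3
read(): buf=[_ _ 12 84 _], head=2, tail=4, size=2
write(56): buf=[_ _ 12 84 56], head=2, tail=0, size=3

Answer: _ _ 12 84 56
2
0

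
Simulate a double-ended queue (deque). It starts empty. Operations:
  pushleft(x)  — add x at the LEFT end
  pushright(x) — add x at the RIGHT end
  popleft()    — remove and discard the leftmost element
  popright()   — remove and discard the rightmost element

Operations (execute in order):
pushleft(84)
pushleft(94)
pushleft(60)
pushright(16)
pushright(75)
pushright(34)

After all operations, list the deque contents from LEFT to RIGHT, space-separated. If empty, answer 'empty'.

pushleft(84): [84]
pushleft(94): [94, 84]
pushleft(60): [60, 94, 84]
pushright(16): [60, 94, 84, 16]
pushright(75): [60, 94, 84, 16, 75]
pushright(34): [60, 94, 84, 16, 75, 34]

Answer: 60 94 84 16 75 34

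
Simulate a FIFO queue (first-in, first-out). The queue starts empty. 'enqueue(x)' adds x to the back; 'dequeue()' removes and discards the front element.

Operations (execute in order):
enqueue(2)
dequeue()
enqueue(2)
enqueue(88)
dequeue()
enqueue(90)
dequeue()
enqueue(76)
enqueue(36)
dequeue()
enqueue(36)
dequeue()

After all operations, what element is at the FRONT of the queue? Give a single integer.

Answer: 36

Derivation:
enqueue(2): queue = [2]
dequeue(): queue = []
enqueue(2): queue = [2]
enqueue(88): queue = [2, 88]
dequeue(): queue = [88]
enqueue(90): queue = [88, 90]
dequeue(): queue = [90]
enqueue(76): queue = [90, 76]
enqueue(36): queue = [90, 76, 36]
dequeue(): queue = [76, 36]
enqueue(36): queue = [76, 36, 36]
dequeue(): queue = [36, 36]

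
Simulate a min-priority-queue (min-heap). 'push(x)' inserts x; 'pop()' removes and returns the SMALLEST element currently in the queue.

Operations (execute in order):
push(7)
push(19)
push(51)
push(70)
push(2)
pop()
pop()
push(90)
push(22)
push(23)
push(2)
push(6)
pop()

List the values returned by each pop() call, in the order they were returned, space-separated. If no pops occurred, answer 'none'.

push(7): heap contents = [7]
push(19): heap contents = [7, 19]
push(51): heap contents = [7, 19, 51]
push(70): heap contents = [7, 19, 51, 70]
push(2): heap contents = [2, 7, 19, 51, 70]
pop() → 2: heap contents = [7, 19, 51, 70]
pop() → 7: heap contents = [19, 51, 70]
push(90): heap contents = [19, 51, 70, 90]
push(22): heap contents = [19, 22, 51, 70, 90]
push(23): heap contents = [19, 22, 23, 51, 70, 90]
push(2): heap contents = [2, 19, 22, 23, 51, 70, 90]
push(6): heap contents = [2, 6, 19, 22, 23, 51, 70, 90]
pop() → 2: heap contents = [6, 19, 22, 23, 51, 70, 90]

Answer: 2 7 2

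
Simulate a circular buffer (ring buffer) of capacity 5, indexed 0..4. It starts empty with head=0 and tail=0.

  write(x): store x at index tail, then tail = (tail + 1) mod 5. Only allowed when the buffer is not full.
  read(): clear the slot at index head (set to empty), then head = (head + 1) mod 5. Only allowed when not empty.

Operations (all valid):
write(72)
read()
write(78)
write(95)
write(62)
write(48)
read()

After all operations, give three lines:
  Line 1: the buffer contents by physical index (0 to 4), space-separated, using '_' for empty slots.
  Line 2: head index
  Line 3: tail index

Answer: _ _ 95 62 48
2
0

Derivation:
write(72): buf=[72 _ _ _ _], head=0, tail=1, size=1
read(): buf=[_ _ _ _ _], head=1, tail=1, size=0
write(78): buf=[_ 78 _ _ _], head=1, tail=2, size=1
write(95): buf=[_ 78 95 _ _], head=1, tail=3, size=2
write(62): buf=[_ 78 95 62 _], head=1, tail=4, size=3
write(48): buf=[_ 78 95 62 48], head=1, tail=0, size=4
read(): buf=[_ _ 95 62 48], head=2, tail=0, size=3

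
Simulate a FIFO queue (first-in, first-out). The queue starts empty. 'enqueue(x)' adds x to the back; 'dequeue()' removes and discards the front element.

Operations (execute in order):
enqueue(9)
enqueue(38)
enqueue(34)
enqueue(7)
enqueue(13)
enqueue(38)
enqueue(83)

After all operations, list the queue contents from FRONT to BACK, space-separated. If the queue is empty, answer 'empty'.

Answer: 9 38 34 7 13 38 83

Derivation:
enqueue(9): [9]
enqueue(38): [9, 38]
enqueue(34): [9, 38, 34]
enqueue(7): [9, 38, 34, 7]
enqueue(13): [9, 38, 34, 7, 13]
enqueue(38): [9, 38, 34, 7, 13, 38]
enqueue(83): [9, 38, 34, 7, 13, 38, 83]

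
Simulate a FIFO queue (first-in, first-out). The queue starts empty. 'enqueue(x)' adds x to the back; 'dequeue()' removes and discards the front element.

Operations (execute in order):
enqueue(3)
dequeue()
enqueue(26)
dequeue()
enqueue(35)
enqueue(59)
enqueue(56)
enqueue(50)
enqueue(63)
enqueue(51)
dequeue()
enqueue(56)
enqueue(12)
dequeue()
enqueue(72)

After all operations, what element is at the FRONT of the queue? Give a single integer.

enqueue(3): queue = [3]
dequeue(): queue = []
enqueue(26): queue = [26]
dequeue(): queue = []
enqueue(35): queue = [35]
enqueue(59): queue = [35, 59]
enqueue(56): queue = [35, 59, 56]
enqueue(50): queue = [35, 59, 56, 50]
enqueue(63): queue = [35, 59, 56, 50, 63]
enqueue(51): queue = [35, 59, 56, 50, 63, 51]
dequeue(): queue = [59, 56, 50, 63, 51]
enqueue(56): queue = [59, 56, 50, 63, 51, 56]
enqueue(12): queue = [59, 56, 50, 63, 51, 56, 12]
dequeue(): queue = [56, 50, 63, 51, 56, 12]
enqueue(72): queue = [56, 50, 63, 51, 56, 12, 72]

Answer: 56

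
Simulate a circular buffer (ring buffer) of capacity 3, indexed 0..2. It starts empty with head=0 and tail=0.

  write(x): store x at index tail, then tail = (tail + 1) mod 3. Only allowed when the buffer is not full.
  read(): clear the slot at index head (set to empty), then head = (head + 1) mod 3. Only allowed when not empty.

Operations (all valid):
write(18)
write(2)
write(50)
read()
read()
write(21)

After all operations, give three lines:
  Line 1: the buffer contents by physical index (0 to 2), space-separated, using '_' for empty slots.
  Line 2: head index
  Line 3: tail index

write(18): buf=[18 _ _], head=0, tail=1, size=1
write(2): buf=[18 2 _], head=0, tail=2, size=2
write(50): buf=[18 2 50], head=0, tail=0, size=3
read(): buf=[_ 2 50], head=1, tail=0, size=2
read(): buf=[_ _ 50], head=2, tail=0, size=1
write(21): buf=[21 _ 50], head=2, tail=1, size=2

Answer: 21 _ 50
2
1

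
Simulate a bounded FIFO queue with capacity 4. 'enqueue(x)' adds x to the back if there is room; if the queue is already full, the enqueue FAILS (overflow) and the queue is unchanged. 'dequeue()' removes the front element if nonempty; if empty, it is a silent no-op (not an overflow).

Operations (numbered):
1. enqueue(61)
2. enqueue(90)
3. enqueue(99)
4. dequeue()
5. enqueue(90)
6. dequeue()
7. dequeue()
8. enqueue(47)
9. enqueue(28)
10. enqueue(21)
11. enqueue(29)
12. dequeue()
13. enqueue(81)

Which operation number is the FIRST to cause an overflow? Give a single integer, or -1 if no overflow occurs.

1. enqueue(61): size=1
2. enqueue(90): size=2
3. enqueue(99): size=3
4. dequeue(): size=2
5. enqueue(90): size=3
6. dequeue(): size=2
7. dequeue(): size=1
8. enqueue(47): size=2
9. enqueue(28): size=3
10. enqueue(21): size=4
11. enqueue(29): size=4=cap → OVERFLOW (fail)
12. dequeue(): size=3
13. enqueue(81): size=4

Answer: 11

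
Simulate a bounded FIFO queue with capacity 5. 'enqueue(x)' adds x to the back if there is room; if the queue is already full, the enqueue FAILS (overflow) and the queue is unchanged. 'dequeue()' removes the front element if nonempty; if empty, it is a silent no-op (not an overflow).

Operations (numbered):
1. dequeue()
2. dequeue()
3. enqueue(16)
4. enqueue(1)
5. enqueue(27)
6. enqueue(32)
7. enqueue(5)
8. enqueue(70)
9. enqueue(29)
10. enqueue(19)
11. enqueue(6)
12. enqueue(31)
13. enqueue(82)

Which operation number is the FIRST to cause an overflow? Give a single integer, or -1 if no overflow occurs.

1. dequeue(): empty, no-op, size=0
2. dequeue(): empty, no-op, size=0
3. enqueue(16): size=1
4. enqueue(1): size=2
5. enqueue(27): size=3
6. enqueue(32): size=4
7. enqueue(5): size=5
8. enqueue(70): size=5=cap → OVERFLOW (fail)
9. enqueue(29): size=5=cap → OVERFLOW (fail)
10. enqueue(19): size=5=cap → OVERFLOW (fail)
11. enqueue(6): size=5=cap → OVERFLOW (fail)
12. enqueue(31): size=5=cap → OVERFLOW (fail)
13. enqueue(82): size=5=cap → OVERFLOW (fail)

Answer: 8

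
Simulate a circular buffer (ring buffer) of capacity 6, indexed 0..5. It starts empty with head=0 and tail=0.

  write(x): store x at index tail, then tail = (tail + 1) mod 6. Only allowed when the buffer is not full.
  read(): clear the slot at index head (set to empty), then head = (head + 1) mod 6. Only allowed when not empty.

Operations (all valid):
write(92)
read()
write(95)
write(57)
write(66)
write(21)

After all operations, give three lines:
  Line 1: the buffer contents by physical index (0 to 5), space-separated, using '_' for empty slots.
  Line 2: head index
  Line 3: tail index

Answer: _ 95 57 66 21 _
1
5

Derivation:
write(92): buf=[92 _ _ _ _ _], head=0, tail=1, size=1
read(): buf=[_ _ _ _ _ _], head=1, tail=1, size=0
write(95): buf=[_ 95 _ _ _ _], head=1, tail=2, size=1
write(57): buf=[_ 95 57 _ _ _], head=1, tail=3, size=2
write(66): buf=[_ 95 57 66 _ _], head=1, tail=4, size=3
write(21): buf=[_ 95 57 66 21 _], head=1, tail=5, size=4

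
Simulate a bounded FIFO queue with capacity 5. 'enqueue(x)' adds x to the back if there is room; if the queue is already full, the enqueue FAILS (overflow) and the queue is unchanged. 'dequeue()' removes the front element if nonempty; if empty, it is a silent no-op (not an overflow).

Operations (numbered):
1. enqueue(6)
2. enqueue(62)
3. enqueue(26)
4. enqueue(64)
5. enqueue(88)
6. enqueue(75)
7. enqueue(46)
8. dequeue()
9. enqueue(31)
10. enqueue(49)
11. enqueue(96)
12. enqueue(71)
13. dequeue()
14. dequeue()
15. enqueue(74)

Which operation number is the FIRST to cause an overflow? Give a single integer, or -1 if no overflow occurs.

1. enqueue(6): size=1
2. enqueue(62): size=2
3. enqueue(26): size=3
4. enqueue(64): size=4
5. enqueue(88): size=5
6. enqueue(75): size=5=cap → OVERFLOW (fail)
7. enqueue(46): size=5=cap → OVERFLOW (fail)
8. dequeue(): size=4
9. enqueue(31): size=5
10. enqueue(49): size=5=cap → OVERFLOW (fail)
11. enqueue(96): size=5=cap → OVERFLOW (fail)
12. enqueue(71): size=5=cap → OVERFLOW (fail)
13. dequeue(): size=4
14. dequeue(): size=3
15. enqueue(74): size=4

Answer: 6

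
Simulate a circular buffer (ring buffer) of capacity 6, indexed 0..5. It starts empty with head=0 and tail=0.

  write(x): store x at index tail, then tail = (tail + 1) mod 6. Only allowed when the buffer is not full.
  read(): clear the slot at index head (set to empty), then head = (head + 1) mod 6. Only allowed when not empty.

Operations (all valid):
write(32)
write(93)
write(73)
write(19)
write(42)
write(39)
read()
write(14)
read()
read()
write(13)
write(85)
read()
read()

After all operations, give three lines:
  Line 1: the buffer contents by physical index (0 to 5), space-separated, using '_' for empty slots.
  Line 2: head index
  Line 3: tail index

write(32): buf=[32 _ _ _ _ _], head=0, tail=1, size=1
write(93): buf=[32 93 _ _ _ _], head=0, tail=2, size=2
write(73): buf=[32 93 73 _ _ _], head=0, tail=3, size=3
write(19): buf=[32 93 73 19 _ _], head=0, tail=4, size=4
write(42): buf=[32 93 73 19 42 _], head=0, tail=5, size=5
write(39): buf=[32 93 73 19 42 39], head=0, tail=0, size=6
read(): buf=[_ 93 73 19 42 39], head=1, tail=0, size=5
write(14): buf=[14 93 73 19 42 39], head=1, tail=1, size=6
read(): buf=[14 _ 73 19 42 39], head=2, tail=1, size=5
read(): buf=[14 _ _ 19 42 39], head=3, tail=1, size=4
write(13): buf=[14 13 _ 19 42 39], head=3, tail=2, size=5
write(85): buf=[14 13 85 19 42 39], head=3, tail=3, size=6
read(): buf=[14 13 85 _ 42 39], head=4, tail=3, size=5
read(): buf=[14 13 85 _ _ 39], head=5, tail=3, size=4

Answer: 14 13 85 _ _ 39
5
3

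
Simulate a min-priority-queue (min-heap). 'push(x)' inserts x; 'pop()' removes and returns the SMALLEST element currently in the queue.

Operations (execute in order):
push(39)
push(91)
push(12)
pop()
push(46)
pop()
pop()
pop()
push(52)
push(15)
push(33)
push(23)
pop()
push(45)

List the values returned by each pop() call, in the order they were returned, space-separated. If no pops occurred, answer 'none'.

Answer: 12 39 46 91 15

Derivation:
push(39): heap contents = [39]
push(91): heap contents = [39, 91]
push(12): heap contents = [12, 39, 91]
pop() → 12: heap contents = [39, 91]
push(46): heap contents = [39, 46, 91]
pop() → 39: heap contents = [46, 91]
pop() → 46: heap contents = [91]
pop() → 91: heap contents = []
push(52): heap contents = [52]
push(15): heap contents = [15, 52]
push(33): heap contents = [15, 33, 52]
push(23): heap contents = [15, 23, 33, 52]
pop() → 15: heap contents = [23, 33, 52]
push(45): heap contents = [23, 33, 45, 52]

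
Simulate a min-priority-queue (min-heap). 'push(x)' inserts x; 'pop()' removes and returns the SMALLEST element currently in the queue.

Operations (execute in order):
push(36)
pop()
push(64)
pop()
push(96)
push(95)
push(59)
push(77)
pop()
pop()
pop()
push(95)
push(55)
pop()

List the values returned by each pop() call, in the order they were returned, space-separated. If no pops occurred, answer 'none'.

Answer: 36 64 59 77 95 55

Derivation:
push(36): heap contents = [36]
pop() → 36: heap contents = []
push(64): heap contents = [64]
pop() → 64: heap contents = []
push(96): heap contents = [96]
push(95): heap contents = [95, 96]
push(59): heap contents = [59, 95, 96]
push(77): heap contents = [59, 77, 95, 96]
pop() → 59: heap contents = [77, 95, 96]
pop() → 77: heap contents = [95, 96]
pop() → 95: heap contents = [96]
push(95): heap contents = [95, 96]
push(55): heap contents = [55, 95, 96]
pop() → 55: heap contents = [95, 96]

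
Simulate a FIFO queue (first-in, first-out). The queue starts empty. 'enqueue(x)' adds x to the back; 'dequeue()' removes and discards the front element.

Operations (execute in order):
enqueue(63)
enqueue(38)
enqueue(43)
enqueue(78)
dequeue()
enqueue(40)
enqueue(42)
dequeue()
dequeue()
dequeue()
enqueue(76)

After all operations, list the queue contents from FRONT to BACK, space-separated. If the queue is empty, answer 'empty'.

Answer: 40 42 76

Derivation:
enqueue(63): [63]
enqueue(38): [63, 38]
enqueue(43): [63, 38, 43]
enqueue(78): [63, 38, 43, 78]
dequeue(): [38, 43, 78]
enqueue(40): [38, 43, 78, 40]
enqueue(42): [38, 43, 78, 40, 42]
dequeue(): [43, 78, 40, 42]
dequeue(): [78, 40, 42]
dequeue(): [40, 42]
enqueue(76): [40, 42, 76]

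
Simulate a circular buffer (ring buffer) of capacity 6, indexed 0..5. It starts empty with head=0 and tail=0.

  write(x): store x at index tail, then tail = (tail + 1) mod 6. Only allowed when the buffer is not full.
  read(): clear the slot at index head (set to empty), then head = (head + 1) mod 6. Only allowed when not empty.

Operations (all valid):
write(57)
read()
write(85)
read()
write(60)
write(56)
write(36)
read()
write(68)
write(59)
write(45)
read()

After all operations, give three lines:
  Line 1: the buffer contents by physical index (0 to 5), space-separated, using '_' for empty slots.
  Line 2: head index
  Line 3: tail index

write(57): buf=[57 _ _ _ _ _], head=0, tail=1, size=1
read(): buf=[_ _ _ _ _ _], head=1, tail=1, size=0
write(85): buf=[_ 85 _ _ _ _], head=1, tail=2, size=1
read(): buf=[_ _ _ _ _ _], head=2, tail=2, size=0
write(60): buf=[_ _ 60 _ _ _], head=2, tail=3, size=1
write(56): buf=[_ _ 60 56 _ _], head=2, tail=4, size=2
write(36): buf=[_ _ 60 56 36 _], head=2, tail=5, size=3
read(): buf=[_ _ _ 56 36 _], head=3, tail=5, size=2
write(68): buf=[_ _ _ 56 36 68], head=3, tail=0, size=3
write(59): buf=[59 _ _ 56 36 68], head=3, tail=1, size=4
write(45): buf=[59 45 _ 56 36 68], head=3, tail=2, size=5
read(): buf=[59 45 _ _ 36 68], head=4, tail=2, size=4

Answer: 59 45 _ _ 36 68
4
2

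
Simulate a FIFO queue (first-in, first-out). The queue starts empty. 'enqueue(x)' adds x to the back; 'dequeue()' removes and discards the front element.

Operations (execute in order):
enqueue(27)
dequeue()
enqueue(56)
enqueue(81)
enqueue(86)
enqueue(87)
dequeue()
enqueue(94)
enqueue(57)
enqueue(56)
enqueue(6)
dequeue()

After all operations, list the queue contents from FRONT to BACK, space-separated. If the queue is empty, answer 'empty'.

enqueue(27): [27]
dequeue(): []
enqueue(56): [56]
enqueue(81): [56, 81]
enqueue(86): [56, 81, 86]
enqueue(87): [56, 81, 86, 87]
dequeue(): [81, 86, 87]
enqueue(94): [81, 86, 87, 94]
enqueue(57): [81, 86, 87, 94, 57]
enqueue(56): [81, 86, 87, 94, 57, 56]
enqueue(6): [81, 86, 87, 94, 57, 56, 6]
dequeue(): [86, 87, 94, 57, 56, 6]

Answer: 86 87 94 57 56 6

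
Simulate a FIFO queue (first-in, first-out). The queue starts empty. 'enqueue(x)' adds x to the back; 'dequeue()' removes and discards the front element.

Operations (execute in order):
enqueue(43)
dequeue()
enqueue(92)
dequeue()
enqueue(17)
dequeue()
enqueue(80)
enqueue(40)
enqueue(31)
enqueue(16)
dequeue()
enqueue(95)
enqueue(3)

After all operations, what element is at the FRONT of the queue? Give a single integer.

enqueue(43): queue = [43]
dequeue(): queue = []
enqueue(92): queue = [92]
dequeue(): queue = []
enqueue(17): queue = [17]
dequeue(): queue = []
enqueue(80): queue = [80]
enqueue(40): queue = [80, 40]
enqueue(31): queue = [80, 40, 31]
enqueue(16): queue = [80, 40, 31, 16]
dequeue(): queue = [40, 31, 16]
enqueue(95): queue = [40, 31, 16, 95]
enqueue(3): queue = [40, 31, 16, 95, 3]

Answer: 40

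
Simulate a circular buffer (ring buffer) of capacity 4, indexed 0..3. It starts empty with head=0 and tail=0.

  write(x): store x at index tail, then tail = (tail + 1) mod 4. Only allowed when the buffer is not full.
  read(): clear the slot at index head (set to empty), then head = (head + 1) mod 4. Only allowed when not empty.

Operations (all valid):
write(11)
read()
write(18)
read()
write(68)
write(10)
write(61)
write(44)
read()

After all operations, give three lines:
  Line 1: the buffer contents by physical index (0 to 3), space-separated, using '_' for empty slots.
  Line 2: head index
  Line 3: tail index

Answer: 61 44 _ 10
3
2

Derivation:
write(11): buf=[11 _ _ _], head=0, tail=1, size=1
read(): buf=[_ _ _ _], head=1, tail=1, size=0
write(18): buf=[_ 18 _ _], head=1, tail=2, size=1
read(): buf=[_ _ _ _], head=2, tail=2, size=0
write(68): buf=[_ _ 68 _], head=2, tail=3, size=1
write(10): buf=[_ _ 68 10], head=2, tail=0, size=2
write(61): buf=[61 _ 68 10], head=2, tail=1, size=3
write(44): buf=[61 44 68 10], head=2, tail=2, size=4
read(): buf=[61 44 _ 10], head=3, tail=2, size=3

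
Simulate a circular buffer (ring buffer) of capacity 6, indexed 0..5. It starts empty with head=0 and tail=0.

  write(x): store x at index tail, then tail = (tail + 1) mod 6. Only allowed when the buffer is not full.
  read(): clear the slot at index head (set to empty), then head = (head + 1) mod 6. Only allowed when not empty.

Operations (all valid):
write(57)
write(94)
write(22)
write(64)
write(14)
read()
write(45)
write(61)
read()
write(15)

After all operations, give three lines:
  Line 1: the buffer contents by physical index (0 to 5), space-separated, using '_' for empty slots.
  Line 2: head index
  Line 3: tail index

write(57): buf=[57 _ _ _ _ _], head=0, tail=1, size=1
write(94): buf=[57 94 _ _ _ _], head=0, tail=2, size=2
write(22): buf=[57 94 22 _ _ _], head=0, tail=3, size=3
write(64): buf=[57 94 22 64 _ _], head=0, tail=4, size=4
write(14): buf=[57 94 22 64 14 _], head=0, tail=5, size=5
read(): buf=[_ 94 22 64 14 _], head=1, tail=5, size=4
write(45): buf=[_ 94 22 64 14 45], head=1, tail=0, size=5
write(61): buf=[61 94 22 64 14 45], head=1, tail=1, size=6
read(): buf=[61 _ 22 64 14 45], head=2, tail=1, size=5
write(15): buf=[61 15 22 64 14 45], head=2, tail=2, size=6

Answer: 61 15 22 64 14 45
2
2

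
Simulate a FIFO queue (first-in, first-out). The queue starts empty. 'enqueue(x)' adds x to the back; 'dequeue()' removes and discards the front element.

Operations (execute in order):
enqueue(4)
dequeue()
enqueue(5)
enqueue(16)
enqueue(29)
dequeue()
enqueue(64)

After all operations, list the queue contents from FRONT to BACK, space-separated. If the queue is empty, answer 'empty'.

Answer: 16 29 64

Derivation:
enqueue(4): [4]
dequeue(): []
enqueue(5): [5]
enqueue(16): [5, 16]
enqueue(29): [5, 16, 29]
dequeue(): [16, 29]
enqueue(64): [16, 29, 64]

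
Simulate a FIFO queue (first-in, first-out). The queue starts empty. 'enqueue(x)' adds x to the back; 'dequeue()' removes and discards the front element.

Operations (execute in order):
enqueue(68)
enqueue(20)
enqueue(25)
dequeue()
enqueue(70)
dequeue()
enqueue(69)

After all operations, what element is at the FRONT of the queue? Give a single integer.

enqueue(68): queue = [68]
enqueue(20): queue = [68, 20]
enqueue(25): queue = [68, 20, 25]
dequeue(): queue = [20, 25]
enqueue(70): queue = [20, 25, 70]
dequeue(): queue = [25, 70]
enqueue(69): queue = [25, 70, 69]

Answer: 25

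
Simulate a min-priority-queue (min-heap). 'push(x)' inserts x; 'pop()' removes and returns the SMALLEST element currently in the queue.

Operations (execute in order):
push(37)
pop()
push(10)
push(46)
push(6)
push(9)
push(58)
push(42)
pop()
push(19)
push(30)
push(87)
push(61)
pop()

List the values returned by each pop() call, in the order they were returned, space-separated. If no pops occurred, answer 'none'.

Answer: 37 6 9

Derivation:
push(37): heap contents = [37]
pop() → 37: heap contents = []
push(10): heap contents = [10]
push(46): heap contents = [10, 46]
push(6): heap contents = [6, 10, 46]
push(9): heap contents = [6, 9, 10, 46]
push(58): heap contents = [6, 9, 10, 46, 58]
push(42): heap contents = [6, 9, 10, 42, 46, 58]
pop() → 6: heap contents = [9, 10, 42, 46, 58]
push(19): heap contents = [9, 10, 19, 42, 46, 58]
push(30): heap contents = [9, 10, 19, 30, 42, 46, 58]
push(87): heap contents = [9, 10, 19, 30, 42, 46, 58, 87]
push(61): heap contents = [9, 10, 19, 30, 42, 46, 58, 61, 87]
pop() → 9: heap contents = [10, 19, 30, 42, 46, 58, 61, 87]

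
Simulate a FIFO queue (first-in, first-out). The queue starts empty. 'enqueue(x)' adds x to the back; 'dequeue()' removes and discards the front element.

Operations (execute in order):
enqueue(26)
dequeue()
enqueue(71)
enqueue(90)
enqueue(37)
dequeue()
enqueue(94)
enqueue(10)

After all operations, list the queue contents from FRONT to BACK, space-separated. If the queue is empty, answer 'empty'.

enqueue(26): [26]
dequeue(): []
enqueue(71): [71]
enqueue(90): [71, 90]
enqueue(37): [71, 90, 37]
dequeue(): [90, 37]
enqueue(94): [90, 37, 94]
enqueue(10): [90, 37, 94, 10]

Answer: 90 37 94 10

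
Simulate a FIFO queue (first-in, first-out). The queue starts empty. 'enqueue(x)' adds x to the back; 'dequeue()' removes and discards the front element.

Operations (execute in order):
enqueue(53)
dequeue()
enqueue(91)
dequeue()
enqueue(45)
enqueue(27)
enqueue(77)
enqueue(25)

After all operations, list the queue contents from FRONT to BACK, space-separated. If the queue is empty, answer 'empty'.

enqueue(53): [53]
dequeue(): []
enqueue(91): [91]
dequeue(): []
enqueue(45): [45]
enqueue(27): [45, 27]
enqueue(77): [45, 27, 77]
enqueue(25): [45, 27, 77, 25]

Answer: 45 27 77 25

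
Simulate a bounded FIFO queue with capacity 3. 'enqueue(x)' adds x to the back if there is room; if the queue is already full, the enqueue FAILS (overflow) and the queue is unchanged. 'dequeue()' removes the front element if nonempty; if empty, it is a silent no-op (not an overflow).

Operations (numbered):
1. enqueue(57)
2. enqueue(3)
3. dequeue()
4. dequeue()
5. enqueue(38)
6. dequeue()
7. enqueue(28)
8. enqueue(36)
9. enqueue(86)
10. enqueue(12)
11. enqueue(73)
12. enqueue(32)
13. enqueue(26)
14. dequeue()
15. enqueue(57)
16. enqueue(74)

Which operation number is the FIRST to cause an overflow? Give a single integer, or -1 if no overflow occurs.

Answer: 10

Derivation:
1. enqueue(57): size=1
2. enqueue(3): size=2
3. dequeue(): size=1
4. dequeue(): size=0
5. enqueue(38): size=1
6. dequeue(): size=0
7. enqueue(28): size=1
8. enqueue(36): size=2
9. enqueue(86): size=3
10. enqueue(12): size=3=cap → OVERFLOW (fail)
11. enqueue(73): size=3=cap → OVERFLOW (fail)
12. enqueue(32): size=3=cap → OVERFLOW (fail)
13. enqueue(26): size=3=cap → OVERFLOW (fail)
14. dequeue(): size=2
15. enqueue(57): size=3
16. enqueue(74): size=3=cap → OVERFLOW (fail)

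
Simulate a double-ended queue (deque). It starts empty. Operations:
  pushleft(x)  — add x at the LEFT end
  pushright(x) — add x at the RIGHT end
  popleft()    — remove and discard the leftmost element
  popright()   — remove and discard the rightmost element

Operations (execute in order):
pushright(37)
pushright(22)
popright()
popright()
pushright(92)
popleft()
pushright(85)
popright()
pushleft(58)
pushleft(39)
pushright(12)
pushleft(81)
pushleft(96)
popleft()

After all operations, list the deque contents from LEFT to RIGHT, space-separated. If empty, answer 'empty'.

Answer: 81 39 58 12

Derivation:
pushright(37): [37]
pushright(22): [37, 22]
popright(): [37]
popright(): []
pushright(92): [92]
popleft(): []
pushright(85): [85]
popright(): []
pushleft(58): [58]
pushleft(39): [39, 58]
pushright(12): [39, 58, 12]
pushleft(81): [81, 39, 58, 12]
pushleft(96): [96, 81, 39, 58, 12]
popleft(): [81, 39, 58, 12]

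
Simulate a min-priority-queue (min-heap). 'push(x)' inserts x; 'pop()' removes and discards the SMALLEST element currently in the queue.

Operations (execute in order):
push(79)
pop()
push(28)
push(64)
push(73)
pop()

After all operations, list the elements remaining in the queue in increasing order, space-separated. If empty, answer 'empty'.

Answer: 64 73

Derivation:
push(79): heap contents = [79]
pop() → 79: heap contents = []
push(28): heap contents = [28]
push(64): heap contents = [28, 64]
push(73): heap contents = [28, 64, 73]
pop() → 28: heap contents = [64, 73]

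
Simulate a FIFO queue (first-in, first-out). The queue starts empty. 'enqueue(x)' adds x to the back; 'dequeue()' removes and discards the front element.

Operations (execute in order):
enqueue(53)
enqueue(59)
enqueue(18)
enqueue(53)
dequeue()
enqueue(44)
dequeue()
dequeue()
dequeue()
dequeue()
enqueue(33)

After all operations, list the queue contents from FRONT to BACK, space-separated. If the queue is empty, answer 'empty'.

Answer: 33

Derivation:
enqueue(53): [53]
enqueue(59): [53, 59]
enqueue(18): [53, 59, 18]
enqueue(53): [53, 59, 18, 53]
dequeue(): [59, 18, 53]
enqueue(44): [59, 18, 53, 44]
dequeue(): [18, 53, 44]
dequeue(): [53, 44]
dequeue(): [44]
dequeue(): []
enqueue(33): [33]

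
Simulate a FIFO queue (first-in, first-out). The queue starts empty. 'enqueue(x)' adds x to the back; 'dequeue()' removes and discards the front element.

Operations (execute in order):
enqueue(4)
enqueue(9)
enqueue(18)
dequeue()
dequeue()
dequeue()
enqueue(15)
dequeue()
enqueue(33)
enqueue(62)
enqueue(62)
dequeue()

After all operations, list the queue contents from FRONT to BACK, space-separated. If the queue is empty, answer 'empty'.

enqueue(4): [4]
enqueue(9): [4, 9]
enqueue(18): [4, 9, 18]
dequeue(): [9, 18]
dequeue(): [18]
dequeue(): []
enqueue(15): [15]
dequeue(): []
enqueue(33): [33]
enqueue(62): [33, 62]
enqueue(62): [33, 62, 62]
dequeue(): [62, 62]

Answer: 62 62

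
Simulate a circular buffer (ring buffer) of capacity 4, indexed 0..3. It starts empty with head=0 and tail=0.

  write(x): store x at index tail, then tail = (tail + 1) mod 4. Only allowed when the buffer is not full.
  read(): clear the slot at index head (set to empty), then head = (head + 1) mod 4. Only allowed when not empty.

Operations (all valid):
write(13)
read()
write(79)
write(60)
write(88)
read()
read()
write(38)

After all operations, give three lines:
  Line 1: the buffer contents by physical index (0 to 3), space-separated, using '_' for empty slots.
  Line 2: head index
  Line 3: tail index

write(13): buf=[13 _ _ _], head=0, tail=1, size=1
read(): buf=[_ _ _ _], head=1, tail=1, size=0
write(79): buf=[_ 79 _ _], head=1, tail=2, size=1
write(60): buf=[_ 79 60 _], head=1, tail=3, size=2
write(88): buf=[_ 79 60 88], head=1, tail=0, size=3
read(): buf=[_ _ 60 88], head=2, tail=0, size=2
read(): buf=[_ _ _ 88], head=3, tail=0, size=1
write(38): buf=[38 _ _ 88], head=3, tail=1, size=2

Answer: 38 _ _ 88
3
1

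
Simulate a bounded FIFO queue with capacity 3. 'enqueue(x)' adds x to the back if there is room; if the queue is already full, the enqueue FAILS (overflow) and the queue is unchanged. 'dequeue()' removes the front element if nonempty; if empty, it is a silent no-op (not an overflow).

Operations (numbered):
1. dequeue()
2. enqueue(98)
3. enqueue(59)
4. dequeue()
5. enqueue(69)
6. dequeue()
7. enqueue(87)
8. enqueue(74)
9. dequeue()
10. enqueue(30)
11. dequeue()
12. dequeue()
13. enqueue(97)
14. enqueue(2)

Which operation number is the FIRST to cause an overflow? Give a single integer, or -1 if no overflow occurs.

Answer: -1

Derivation:
1. dequeue(): empty, no-op, size=0
2. enqueue(98): size=1
3. enqueue(59): size=2
4. dequeue(): size=1
5. enqueue(69): size=2
6. dequeue(): size=1
7. enqueue(87): size=2
8. enqueue(74): size=3
9. dequeue(): size=2
10. enqueue(30): size=3
11. dequeue(): size=2
12. dequeue(): size=1
13. enqueue(97): size=2
14. enqueue(2): size=3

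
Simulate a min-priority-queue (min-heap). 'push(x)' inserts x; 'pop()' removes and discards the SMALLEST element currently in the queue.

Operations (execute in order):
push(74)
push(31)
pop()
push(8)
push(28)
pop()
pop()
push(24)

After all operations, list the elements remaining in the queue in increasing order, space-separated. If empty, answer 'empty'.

Answer: 24 74

Derivation:
push(74): heap contents = [74]
push(31): heap contents = [31, 74]
pop() → 31: heap contents = [74]
push(8): heap contents = [8, 74]
push(28): heap contents = [8, 28, 74]
pop() → 8: heap contents = [28, 74]
pop() → 28: heap contents = [74]
push(24): heap contents = [24, 74]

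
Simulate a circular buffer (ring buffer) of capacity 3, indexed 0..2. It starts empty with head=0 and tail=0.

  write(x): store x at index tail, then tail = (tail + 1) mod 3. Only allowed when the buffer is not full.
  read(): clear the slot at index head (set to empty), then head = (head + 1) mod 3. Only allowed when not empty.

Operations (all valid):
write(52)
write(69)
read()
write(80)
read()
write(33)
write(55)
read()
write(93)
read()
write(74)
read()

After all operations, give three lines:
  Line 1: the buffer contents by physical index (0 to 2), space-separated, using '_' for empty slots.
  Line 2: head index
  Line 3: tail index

Answer: 74 _ 93
2
1

Derivation:
write(52): buf=[52 _ _], head=0, tail=1, size=1
write(69): buf=[52 69 _], head=0, tail=2, size=2
read(): buf=[_ 69 _], head=1, tail=2, size=1
write(80): buf=[_ 69 80], head=1, tail=0, size=2
read(): buf=[_ _ 80], head=2, tail=0, size=1
write(33): buf=[33 _ 80], head=2, tail=1, size=2
write(55): buf=[33 55 80], head=2, tail=2, size=3
read(): buf=[33 55 _], head=0, tail=2, size=2
write(93): buf=[33 55 93], head=0, tail=0, size=3
read(): buf=[_ 55 93], head=1, tail=0, size=2
write(74): buf=[74 55 93], head=1, tail=1, size=3
read(): buf=[74 _ 93], head=2, tail=1, size=2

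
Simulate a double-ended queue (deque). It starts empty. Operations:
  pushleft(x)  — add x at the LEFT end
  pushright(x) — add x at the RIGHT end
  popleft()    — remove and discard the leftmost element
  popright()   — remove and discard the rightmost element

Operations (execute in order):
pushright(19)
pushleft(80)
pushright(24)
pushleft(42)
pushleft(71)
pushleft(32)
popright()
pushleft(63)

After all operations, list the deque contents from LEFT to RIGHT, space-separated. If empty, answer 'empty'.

Answer: 63 32 71 42 80 19

Derivation:
pushright(19): [19]
pushleft(80): [80, 19]
pushright(24): [80, 19, 24]
pushleft(42): [42, 80, 19, 24]
pushleft(71): [71, 42, 80, 19, 24]
pushleft(32): [32, 71, 42, 80, 19, 24]
popright(): [32, 71, 42, 80, 19]
pushleft(63): [63, 32, 71, 42, 80, 19]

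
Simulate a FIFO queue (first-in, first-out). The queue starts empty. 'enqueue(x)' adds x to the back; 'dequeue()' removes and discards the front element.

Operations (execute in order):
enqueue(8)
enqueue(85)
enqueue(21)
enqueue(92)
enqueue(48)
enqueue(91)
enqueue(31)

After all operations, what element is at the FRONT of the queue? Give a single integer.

enqueue(8): queue = [8]
enqueue(85): queue = [8, 85]
enqueue(21): queue = [8, 85, 21]
enqueue(92): queue = [8, 85, 21, 92]
enqueue(48): queue = [8, 85, 21, 92, 48]
enqueue(91): queue = [8, 85, 21, 92, 48, 91]
enqueue(31): queue = [8, 85, 21, 92, 48, 91, 31]

Answer: 8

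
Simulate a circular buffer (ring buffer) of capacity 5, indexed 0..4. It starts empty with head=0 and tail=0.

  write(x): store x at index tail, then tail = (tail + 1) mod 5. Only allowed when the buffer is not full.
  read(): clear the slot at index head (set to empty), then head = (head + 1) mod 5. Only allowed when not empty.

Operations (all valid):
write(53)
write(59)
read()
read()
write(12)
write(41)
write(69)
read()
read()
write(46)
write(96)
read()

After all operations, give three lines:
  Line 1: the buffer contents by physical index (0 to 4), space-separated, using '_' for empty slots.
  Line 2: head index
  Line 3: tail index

write(53): buf=[53 _ _ _ _], head=0, tail=1, size=1
write(59): buf=[53 59 _ _ _], head=0, tail=2, size=2
read(): buf=[_ 59 _ _ _], head=1, tail=2, size=1
read(): buf=[_ _ _ _ _], head=2, tail=2, size=0
write(12): buf=[_ _ 12 _ _], head=2, tail=3, size=1
write(41): buf=[_ _ 12 41 _], head=2, tail=4, size=2
write(69): buf=[_ _ 12 41 69], head=2, tail=0, size=3
read(): buf=[_ _ _ 41 69], head=3, tail=0, size=2
read(): buf=[_ _ _ _ 69], head=4, tail=0, size=1
write(46): buf=[46 _ _ _ 69], head=4, tail=1, size=2
write(96): buf=[46 96 _ _ 69], head=4, tail=2, size=3
read(): buf=[46 96 _ _ _], head=0, tail=2, size=2

Answer: 46 96 _ _ _
0
2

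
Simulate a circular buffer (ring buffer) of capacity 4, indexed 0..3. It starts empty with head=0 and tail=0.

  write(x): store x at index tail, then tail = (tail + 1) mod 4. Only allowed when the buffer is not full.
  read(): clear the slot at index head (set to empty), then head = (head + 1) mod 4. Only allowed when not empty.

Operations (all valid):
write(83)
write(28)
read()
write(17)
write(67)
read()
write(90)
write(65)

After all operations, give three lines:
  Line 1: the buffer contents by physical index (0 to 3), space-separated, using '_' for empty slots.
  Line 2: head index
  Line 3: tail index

write(83): buf=[83 _ _ _], head=0, tail=1, size=1
write(28): buf=[83 28 _ _], head=0, tail=2, size=2
read(): buf=[_ 28 _ _], head=1, tail=2, size=1
write(17): buf=[_ 28 17 _], head=1, tail=3, size=2
write(67): buf=[_ 28 17 67], head=1, tail=0, size=3
read(): buf=[_ _ 17 67], head=2, tail=0, size=2
write(90): buf=[90 _ 17 67], head=2, tail=1, size=3
write(65): buf=[90 65 17 67], head=2, tail=2, size=4

Answer: 90 65 17 67
2
2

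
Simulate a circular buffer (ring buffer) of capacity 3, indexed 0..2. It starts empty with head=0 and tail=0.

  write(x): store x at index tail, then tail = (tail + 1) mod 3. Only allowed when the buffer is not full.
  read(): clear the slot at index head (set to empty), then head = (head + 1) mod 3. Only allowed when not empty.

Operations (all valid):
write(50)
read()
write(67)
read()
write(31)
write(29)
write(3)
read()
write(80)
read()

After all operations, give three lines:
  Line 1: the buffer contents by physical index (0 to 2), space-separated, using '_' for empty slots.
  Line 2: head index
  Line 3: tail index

Answer: _ 3 80
1
0

Derivation:
write(50): buf=[50 _ _], head=0, tail=1, size=1
read(): buf=[_ _ _], head=1, tail=1, size=0
write(67): buf=[_ 67 _], head=1, tail=2, size=1
read(): buf=[_ _ _], head=2, tail=2, size=0
write(31): buf=[_ _ 31], head=2, tail=0, size=1
write(29): buf=[29 _ 31], head=2, tail=1, size=2
write(3): buf=[29 3 31], head=2, tail=2, size=3
read(): buf=[29 3 _], head=0, tail=2, size=2
write(80): buf=[29 3 80], head=0, tail=0, size=3
read(): buf=[_ 3 80], head=1, tail=0, size=2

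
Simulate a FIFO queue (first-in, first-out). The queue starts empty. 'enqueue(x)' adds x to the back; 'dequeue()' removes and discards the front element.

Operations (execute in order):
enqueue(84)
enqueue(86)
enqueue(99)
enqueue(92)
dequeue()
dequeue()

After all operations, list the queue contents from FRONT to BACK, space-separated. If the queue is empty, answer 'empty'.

Answer: 99 92

Derivation:
enqueue(84): [84]
enqueue(86): [84, 86]
enqueue(99): [84, 86, 99]
enqueue(92): [84, 86, 99, 92]
dequeue(): [86, 99, 92]
dequeue(): [99, 92]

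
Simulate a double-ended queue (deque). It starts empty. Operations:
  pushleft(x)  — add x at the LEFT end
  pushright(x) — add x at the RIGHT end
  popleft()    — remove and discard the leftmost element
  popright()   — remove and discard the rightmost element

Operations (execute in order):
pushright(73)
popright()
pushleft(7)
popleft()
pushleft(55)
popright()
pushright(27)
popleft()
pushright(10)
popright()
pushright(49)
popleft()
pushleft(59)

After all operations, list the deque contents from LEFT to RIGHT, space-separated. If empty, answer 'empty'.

Answer: 59

Derivation:
pushright(73): [73]
popright(): []
pushleft(7): [7]
popleft(): []
pushleft(55): [55]
popright(): []
pushright(27): [27]
popleft(): []
pushright(10): [10]
popright(): []
pushright(49): [49]
popleft(): []
pushleft(59): [59]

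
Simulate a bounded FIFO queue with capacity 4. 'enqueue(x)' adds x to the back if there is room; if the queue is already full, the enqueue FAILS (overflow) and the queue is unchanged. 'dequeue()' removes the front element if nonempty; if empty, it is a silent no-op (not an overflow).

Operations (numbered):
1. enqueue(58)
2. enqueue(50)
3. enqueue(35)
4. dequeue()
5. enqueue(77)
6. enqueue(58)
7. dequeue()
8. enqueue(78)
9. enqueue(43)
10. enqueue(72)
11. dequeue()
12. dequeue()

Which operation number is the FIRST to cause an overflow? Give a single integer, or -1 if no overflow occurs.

Answer: 9

Derivation:
1. enqueue(58): size=1
2. enqueue(50): size=2
3. enqueue(35): size=3
4. dequeue(): size=2
5. enqueue(77): size=3
6. enqueue(58): size=4
7. dequeue(): size=3
8. enqueue(78): size=4
9. enqueue(43): size=4=cap → OVERFLOW (fail)
10. enqueue(72): size=4=cap → OVERFLOW (fail)
11. dequeue(): size=3
12. dequeue(): size=2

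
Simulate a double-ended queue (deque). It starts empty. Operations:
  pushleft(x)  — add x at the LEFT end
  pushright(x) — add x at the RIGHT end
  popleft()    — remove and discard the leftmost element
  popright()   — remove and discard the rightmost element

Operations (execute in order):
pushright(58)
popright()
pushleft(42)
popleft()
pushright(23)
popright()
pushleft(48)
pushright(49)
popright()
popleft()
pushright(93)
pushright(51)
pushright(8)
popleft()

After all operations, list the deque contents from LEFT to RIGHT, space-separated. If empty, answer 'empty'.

pushright(58): [58]
popright(): []
pushleft(42): [42]
popleft(): []
pushright(23): [23]
popright(): []
pushleft(48): [48]
pushright(49): [48, 49]
popright(): [48]
popleft(): []
pushright(93): [93]
pushright(51): [93, 51]
pushright(8): [93, 51, 8]
popleft(): [51, 8]

Answer: 51 8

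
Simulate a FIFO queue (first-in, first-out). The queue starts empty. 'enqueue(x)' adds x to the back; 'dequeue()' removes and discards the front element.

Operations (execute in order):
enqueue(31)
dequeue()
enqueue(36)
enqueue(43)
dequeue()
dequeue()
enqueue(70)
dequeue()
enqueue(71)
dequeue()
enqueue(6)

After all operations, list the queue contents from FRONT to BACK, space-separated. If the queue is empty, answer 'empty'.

Answer: 6

Derivation:
enqueue(31): [31]
dequeue(): []
enqueue(36): [36]
enqueue(43): [36, 43]
dequeue(): [43]
dequeue(): []
enqueue(70): [70]
dequeue(): []
enqueue(71): [71]
dequeue(): []
enqueue(6): [6]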